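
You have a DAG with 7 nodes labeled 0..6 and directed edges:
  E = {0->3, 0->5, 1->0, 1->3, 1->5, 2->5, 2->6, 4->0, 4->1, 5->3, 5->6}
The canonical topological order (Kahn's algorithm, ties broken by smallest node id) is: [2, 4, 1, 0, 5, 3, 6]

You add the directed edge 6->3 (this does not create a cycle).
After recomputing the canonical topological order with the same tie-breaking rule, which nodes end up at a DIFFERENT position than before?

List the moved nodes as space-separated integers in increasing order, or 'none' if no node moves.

Old toposort: [2, 4, 1, 0, 5, 3, 6]
Added edge 6->3
Recompute Kahn (smallest-id tiebreak):
  initial in-degrees: [2, 1, 0, 4, 0, 3, 2]
  ready (indeg=0): [2, 4]
  pop 2: indeg[5]->2; indeg[6]->1 | ready=[4] | order so far=[2]
  pop 4: indeg[0]->1; indeg[1]->0 | ready=[1] | order so far=[2, 4]
  pop 1: indeg[0]->0; indeg[3]->3; indeg[5]->1 | ready=[0] | order so far=[2, 4, 1]
  pop 0: indeg[3]->2; indeg[5]->0 | ready=[5] | order so far=[2, 4, 1, 0]
  pop 5: indeg[3]->1; indeg[6]->0 | ready=[6] | order so far=[2, 4, 1, 0, 5]
  pop 6: indeg[3]->0 | ready=[3] | order so far=[2, 4, 1, 0, 5, 6]
  pop 3: no out-edges | ready=[] | order so far=[2, 4, 1, 0, 5, 6, 3]
New canonical toposort: [2, 4, 1, 0, 5, 6, 3]
Compare positions:
  Node 0: index 3 -> 3 (same)
  Node 1: index 2 -> 2 (same)
  Node 2: index 0 -> 0 (same)
  Node 3: index 5 -> 6 (moved)
  Node 4: index 1 -> 1 (same)
  Node 5: index 4 -> 4 (same)
  Node 6: index 6 -> 5 (moved)
Nodes that changed position: 3 6

Answer: 3 6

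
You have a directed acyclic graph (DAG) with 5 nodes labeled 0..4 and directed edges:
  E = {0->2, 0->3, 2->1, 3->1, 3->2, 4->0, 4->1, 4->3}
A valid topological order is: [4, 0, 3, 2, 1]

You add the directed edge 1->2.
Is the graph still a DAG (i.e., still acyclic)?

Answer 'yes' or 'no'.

Given toposort: [4, 0, 3, 2, 1]
Position of 1: index 4; position of 2: index 3
New edge 1->2: backward (u after v in old order)
Backward edge: old toposort is now invalid. Check if this creates a cycle.
Does 2 already reach 1? Reachable from 2: [1, 2]. YES -> cycle!
Still a DAG? no

Answer: no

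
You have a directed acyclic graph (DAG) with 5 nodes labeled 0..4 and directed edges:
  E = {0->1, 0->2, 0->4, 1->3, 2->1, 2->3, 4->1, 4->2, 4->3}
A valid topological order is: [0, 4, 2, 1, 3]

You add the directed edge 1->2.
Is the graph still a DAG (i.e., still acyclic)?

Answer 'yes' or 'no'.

Answer: no

Derivation:
Given toposort: [0, 4, 2, 1, 3]
Position of 1: index 3; position of 2: index 2
New edge 1->2: backward (u after v in old order)
Backward edge: old toposort is now invalid. Check if this creates a cycle.
Does 2 already reach 1? Reachable from 2: [1, 2, 3]. YES -> cycle!
Still a DAG? no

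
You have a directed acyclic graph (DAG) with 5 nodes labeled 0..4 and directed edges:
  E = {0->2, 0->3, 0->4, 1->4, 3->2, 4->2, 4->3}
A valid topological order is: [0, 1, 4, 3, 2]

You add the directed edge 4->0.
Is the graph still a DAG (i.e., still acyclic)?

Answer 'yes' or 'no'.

Given toposort: [0, 1, 4, 3, 2]
Position of 4: index 2; position of 0: index 0
New edge 4->0: backward (u after v in old order)
Backward edge: old toposort is now invalid. Check if this creates a cycle.
Does 0 already reach 4? Reachable from 0: [0, 2, 3, 4]. YES -> cycle!
Still a DAG? no

Answer: no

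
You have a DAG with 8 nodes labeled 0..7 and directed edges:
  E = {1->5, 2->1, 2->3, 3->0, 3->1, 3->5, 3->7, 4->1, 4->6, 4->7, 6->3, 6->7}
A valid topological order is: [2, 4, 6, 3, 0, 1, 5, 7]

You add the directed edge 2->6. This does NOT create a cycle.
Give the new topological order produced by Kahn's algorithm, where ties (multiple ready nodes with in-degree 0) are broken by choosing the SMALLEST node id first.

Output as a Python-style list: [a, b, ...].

Answer: [2, 4, 6, 3, 0, 1, 5, 7]

Derivation:
Old toposort: [2, 4, 6, 3, 0, 1, 5, 7]
Added edge: 2->6
Position of 2 (0) < position of 6 (2). Old order still valid.
Run Kahn's algorithm (break ties by smallest node id):
  initial in-degrees: [1, 3, 0, 2, 0, 2, 2, 3]
  ready (indeg=0): [2, 4]
  pop 2: indeg[1]->2; indeg[3]->1; indeg[6]->1 | ready=[4] | order so far=[2]
  pop 4: indeg[1]->1; indeg[6]->0; indeg[7]->2 | ready=[6] | order so far=[2, 4]
  pop 6: indeg[3]->0; indeg[7]->1 | ready=[3] | order so far=[2, 4, 6]
  pop 3: indeg[0]->0; indeg[1]->0; indeg[5]->1; indeg[7]->0 | ready=[0, 1, 7] | order so far=[2, 4, 6, 3]
  pop 0: no out-edges | ready=[1, 7] | order so far=[2, 4, 6, 3, 0]
  pop 1: indeg[5]->0 | ready=[5, 7] | order so far=[2, 4, 6, 3, 0, 1]
  pop 5: no out-edges | ready=[7] | order so far=[2, 4, 6, 3, 0, 1, 5]
  pop 7: no out-edges | ready=[] | order so far=[2, 4, 6, 3, 0, 1, 5, 7]
  Result: [2, 4, 6, 3, 0, 1, 5, 7]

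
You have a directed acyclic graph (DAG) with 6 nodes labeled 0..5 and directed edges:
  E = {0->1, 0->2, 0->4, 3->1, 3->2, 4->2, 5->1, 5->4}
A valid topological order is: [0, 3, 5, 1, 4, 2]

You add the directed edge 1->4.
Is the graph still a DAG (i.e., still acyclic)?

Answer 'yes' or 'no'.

Answer: yes

Derivation:
Given toposort: [0, 3, 5, 1, 4, 2]
Position of 1: index 3; position of 4: index 4
New edge 1->4: forward
Forward edge: respects the existing order. Still a DAG, same toposort still valid.
Still a DAG? yes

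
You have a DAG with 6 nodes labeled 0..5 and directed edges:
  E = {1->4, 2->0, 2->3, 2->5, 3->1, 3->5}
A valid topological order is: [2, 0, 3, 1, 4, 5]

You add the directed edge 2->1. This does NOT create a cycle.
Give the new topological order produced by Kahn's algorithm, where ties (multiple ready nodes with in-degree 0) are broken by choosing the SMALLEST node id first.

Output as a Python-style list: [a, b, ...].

Old toposort: [2, 0, 3, 1, 4, 5]
Added edge: 2->1
Position of 2 (0) < position of 1 (3). Old order still valid.
Run Kahn's algorithm (break ties by smallest node id):
  initial in-degrees: [1, 2, 0, 1, 1, 2]
  ready (indeg=0): [2]
  pop 2: indeg[0]->0; indeg[1]->1; indeg[3]->0; indeg[5]->1 | ready=[0, 3] | order so far=[2]
  pop 0: no out-edges | ready=[3] | order so far=[2, 0]
  pop 3: indeg[1]->0; indeg[5]->0 | ready=[1, 5] | order so far=[2, 0, 3]
  pop 1: indeg[4]->0 | ready=[4, 5] | order so far=[2, 0, 3, 1]
  pop 4: no out-edges | ready=[5] | order so far=[2, 0, 3, 1, 4]
  pop 5: no out-edges | ready=[] | order so far=[2, 0, 3, 1, 4, 5]
  Result: [2, 0, 3, 1, 4, 5]

Answer: [2, 0, 3, 1, 4, 5]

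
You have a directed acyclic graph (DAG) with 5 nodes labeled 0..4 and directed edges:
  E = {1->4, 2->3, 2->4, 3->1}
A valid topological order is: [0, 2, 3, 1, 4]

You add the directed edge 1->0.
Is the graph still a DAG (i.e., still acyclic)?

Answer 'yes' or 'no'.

Answer: yes

Derivation:
Given toposort: [0, 2, 3, 1, 4]
Position of 1: index 3; position of 0: index 0
New edge 1->0: backward (u after v in old order)
Backward edge: old toposort is now invalid. Check if this creates a cycle.
Does 0 already reach 1? Reachable from 0: [0]. NO -> still a DAG (reorder needed).
Still a DAG? yes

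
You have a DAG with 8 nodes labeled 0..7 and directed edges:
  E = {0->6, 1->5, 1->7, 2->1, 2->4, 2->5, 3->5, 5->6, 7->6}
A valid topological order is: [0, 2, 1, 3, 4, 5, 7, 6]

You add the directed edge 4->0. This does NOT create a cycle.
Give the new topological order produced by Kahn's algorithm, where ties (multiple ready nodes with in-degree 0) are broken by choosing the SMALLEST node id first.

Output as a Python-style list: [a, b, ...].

Answer: [2, 1, 3, 4, 0, 5, 7, 6]

Derivation:
Old toposort: [0, 2, 1, 3, 4, 5, 7, 6]
Added edge: 4->0
Position of 4 (4) > position of 0 (0). Must reorder: 4 must now come before 0.
Run Kahn's algorithm (break ties by smallest node id):
  initial in-degrees: [1, 1, 0, 0, 1, 3, 3, 1]
  ready (indeg=0): [2, 3]
  pop 2: indeg[1]->0; indeg[4]->0; indeg[5]->2 | ready=[1, 3, 4] | order so far=[2]
  pop 1: indeg[5]->1; indeg[7]->0 | ready=[3, 4, 7] | order so far=[2, 1]
  pop 3: indeg[5]->0 | ready=[4, 5, 7] | order so far=[2, 1, 3]
  pop 4: indeg[0]->0 | ready=[0, 5, 7] | order so far=[2, 1, 3, 4]
  pop 0: indeg[6]->2 | ready=[5, 7] | order so far=[2, 1, 3, 4, 0]
  pop 5: indeg[6]->1 | ready=[7] | order so far=[2, 1, 3, 4, 0, 5]
  pop 7: indeg[6]->0 | ready=[6] | order so far=[2, 1, 3, 4, 0, 5, 7]
  pop 6: no out-edges | ready=[] | order so far=[2, 1, 3, 4, 0, 5, 7, 6]
  Result: [2, 1, 3, 4, 0, 5, 7, 6]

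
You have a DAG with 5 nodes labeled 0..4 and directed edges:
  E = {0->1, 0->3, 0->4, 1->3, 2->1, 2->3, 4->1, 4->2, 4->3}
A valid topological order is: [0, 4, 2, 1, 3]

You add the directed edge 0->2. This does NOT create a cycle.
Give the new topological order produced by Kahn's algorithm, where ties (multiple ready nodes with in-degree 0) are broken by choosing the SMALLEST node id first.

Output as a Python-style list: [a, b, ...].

Old toposort: [0, 4, 2, 1, 3]
Added edge: 0->2
Position of 0 (0) < position of 2 (2). Old order still valid.
Run Kahn's algorithm (break ties by smallest node id):
  initial in-degrees: [0, 3, 2, 4, 1]
  ready (indeg=0): [0]
  pop 0: indeg[1]->2; indeg[2]->1; indeg[3]->3; indeg[4]->0 | ready=[4] | order so far=[0]
  pop 4: indeg[1]->1; indeg[2]->0; indeg[3]->2 | ready=[2] | order so far=[0, 4]
  pop 2: indeg[1]->0; indeg[3]->1 | ready=[1] | order so far=[0, 4, 2]
  pop 1: indeg[3]->0 | ready=[3] | order so far=[0, 4, 2, 1]
  pop 3: no out-edges | ready=[] | order so far=[0, 4, 2, 1, 3]
  Result: [0, 4, 2, 1, 3]

Answer: [0, 4, 2, 1, 3]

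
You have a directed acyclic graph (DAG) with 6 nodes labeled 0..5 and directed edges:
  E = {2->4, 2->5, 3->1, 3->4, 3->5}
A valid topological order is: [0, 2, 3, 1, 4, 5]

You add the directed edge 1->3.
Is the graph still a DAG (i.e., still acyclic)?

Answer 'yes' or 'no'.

Given toposort: [0, 2, 3, 1, 4, 5]
Position of 1: index 3; position of 3: index 2
New edge 1->3: backward (u after v in old order)
Backward edge: old toposort is now invalid. Check if this creates a cycle.
Does 3 already reach 1? Reachable from 3: [1, 3, 4, 5]. YES -> cycle!
Still a DAG? no

Answer: no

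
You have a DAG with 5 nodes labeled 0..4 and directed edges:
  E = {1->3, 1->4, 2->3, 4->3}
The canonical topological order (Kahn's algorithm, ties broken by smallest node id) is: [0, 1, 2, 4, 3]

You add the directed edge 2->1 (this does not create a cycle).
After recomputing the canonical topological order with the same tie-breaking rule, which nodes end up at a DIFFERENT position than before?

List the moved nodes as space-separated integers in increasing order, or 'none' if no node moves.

Answer: 1 2

Derivation:
Old toposort: [0, 1, 2, 4, 3]
Added edge 2->1
Recompute Kahn (smallest-id tiebreak):
  initial in-degrees: [0, 1, 0, 3, 1]
  ready (indeg=0): [0, 2]
  pop 0: no out-edges | ready=[2] | order so far=[0]
  pop 2: indeg[1]->0; indeg[3]->2 | ready=[1] | order so far=[0, 2]
  pop 1: indeg[3]->1; indeg[4]->0 | ready=[4] | order so far=[0, 2, 1]
  pop 4: indeg[3]->0 | ready=[3] | order so far=[0, 2, 1, 4]
  pop 3: no out-edges | ready=[] | order so far=[0, 2, 1, 4, 3]
New canonical toposort: [0, 2, 1, 4, 3]
Compare positions:
  Node 0: index 0 -> 0 (same)
  Node 1: index 1 -> 2 (moved)
  Node 2: index 2 -> 1 (moved)
  Node 3: index 4 -> 4 (same)
  Node 4: index 3 -> 3 (same)
Nodes that changed position: 1 2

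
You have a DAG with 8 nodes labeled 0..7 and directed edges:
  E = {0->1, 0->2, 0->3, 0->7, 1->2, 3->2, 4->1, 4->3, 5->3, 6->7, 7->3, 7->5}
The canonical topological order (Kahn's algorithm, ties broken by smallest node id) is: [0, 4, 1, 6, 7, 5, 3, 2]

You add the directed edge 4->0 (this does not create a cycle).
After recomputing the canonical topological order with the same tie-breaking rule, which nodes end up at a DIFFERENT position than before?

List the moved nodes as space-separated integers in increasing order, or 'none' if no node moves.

Answer: 0 4

Derivation:
Old toposort: [0, 4, 1, 6, 7, 5, 3, 2]
Added edge 4->0
Recompute Kahn (smallest-id tiebreak):
  initial in-degrees: [1, 2, 3, 4, 0, 1, 0, 2]
  ready (indeg=0): [4, 6]
  pop 4: indeg[0]->0; indeg[1]->1; indeg[3]->3 | ready=[0, 6] | order so far=[4]
  pop 0: indeg[1]->0; indeg[2]->2; indeg[3]->2; indeg[7]->1 | ready=[1, 6] | order so far=[4, 0]
  pop 1: indeg[2]->1 | ready=[6] | order so far=[4, 0, 1]
  pop 6: indeg[7]->0 | ready=[7] | order so far=[4, 0, 1, 6]
  pop 7: indeg[3]->1; indeg[5]->0 | ready=[5] | order so far=[4, 0, 1, 6, 7]
  pop 5: indeg[3]->0 | ready=[3] | order so far=[4, 0, 1, 6, 7, 5]
  pop 3: indeg[2]->0 | ready=[2] | order so far=[4, 0, 1, 6, 7, 5, 3]
  pop 2: no out-edges | ready=[] | order so far=[4, 0, 1, 6, 7, 5, 3, 2]
New canonical toposort: [4, 0, 1, 6, 7, 5, 3, 2]
Compare positions:
  Node 0: index 0 -> 1 (moved)
  Node 1: index 2 -> 2 (same)
  Node 2: index 7 -> 7 (same)
  Node 3: index 6 -> 6 (same)
  Node 4: index 1 -> 0 (moved)
  Node 5: index 5 -> 5 (same)
  Node 6: index 3 -> 3 (same)
  Node 7: index 4 -> 4 (same)
Nodes that changed position: 0 4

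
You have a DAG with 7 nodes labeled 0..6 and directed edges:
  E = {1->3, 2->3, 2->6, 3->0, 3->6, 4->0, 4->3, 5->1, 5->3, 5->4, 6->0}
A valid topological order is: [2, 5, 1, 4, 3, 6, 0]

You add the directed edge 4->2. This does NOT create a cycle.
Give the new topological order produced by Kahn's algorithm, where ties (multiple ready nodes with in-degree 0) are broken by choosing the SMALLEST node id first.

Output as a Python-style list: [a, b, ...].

Old toposort: [2, 5, 1, 4, 3, 6, 0]
Added edge: 4->2
Position of 4 (3) > position of 2 (0). Must reorder: 4 must now come before 2.
Run Kahn's algorithm (break ties by smallest node id):
  initial in-degrees: [3, 1, 1, 4, 1, 0, 2]
  ready (indeg=0): [5]
  pop 5: indeg[1]->0; indeg[3]->3; indeg[4]->0 | ready=[1, 4] | order so far=[5]
  pop 1: indeg[3]->2 | ready=[4] | order so far=[5, 1]
  pop 4: indeg[0]->2; indeg[2]->0; indeg[3]->1 | ready=[2] | order so far=[5, 1, 4]
  pop 2: indeg[3]->0; indeg[6]->1 | ready=[3] | order so far=[5, 1, 4, 2]
  pop 3: indeg[0]->1; indeg[6]->0 | ready=[6] | order so far=[5, 1, 4, 2, 3]
  pop 6: indeg[0]->0 | ready=[0] | order so far=[5, 1, 4, 2, 3, 6]
  pop 0: no out-edges | ready=[] | order so far=[5, 1, 4, 2, 3, 6, 0]
  Result: [5, 1, 4, 2, 3, 6, 0]

Answer: [5, 1, 4, 2, 3, 6, 0]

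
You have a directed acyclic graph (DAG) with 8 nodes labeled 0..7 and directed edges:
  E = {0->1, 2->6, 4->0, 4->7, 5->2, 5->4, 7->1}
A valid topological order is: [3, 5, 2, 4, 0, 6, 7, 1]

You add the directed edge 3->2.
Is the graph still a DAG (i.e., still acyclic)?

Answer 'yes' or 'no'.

Answer: yes

Derivation:
Given toposort: [3, 5, 2, 4, 0, 6, 7, 1]
Position of 3: index 0; position of 2: index 2
New edge 3->2: forward
Forward edge: respects the existing order. Still a DAG, same toposort still valid.
Still a DAG? yes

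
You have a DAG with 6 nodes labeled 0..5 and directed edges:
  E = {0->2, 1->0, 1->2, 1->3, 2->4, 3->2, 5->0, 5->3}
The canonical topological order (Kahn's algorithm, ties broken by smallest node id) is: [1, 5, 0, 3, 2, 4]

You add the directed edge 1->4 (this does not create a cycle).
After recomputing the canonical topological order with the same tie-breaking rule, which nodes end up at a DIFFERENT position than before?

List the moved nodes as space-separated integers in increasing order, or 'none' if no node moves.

Old toposort: [1, 5, 0, 3, 2, 4]
Added edge 1->4
Recompute Kahn (smallest-id tiebreak):
  initial in-degrees: [2, 0, 3, 2, 2, 0]
  ready (indeg=0): [1, 5]
  pop 1: indeg[0]->1; indeg[2]->2; indeg[3]->1; indeg[4]->1 | ready=[5] | order so far=[1]
  pop 5: indeg[0]->0; indeg[3]->0 | ready=[0, 3] | order so far=[1, 5]
  pop 0: indeg[2]->1 | ready=[3] | order so far=[1, 5, 0]
  pop 3: indeg[2]->0 | ready=[2] | order so far=[1, 5, 0, 3]
  pop 2: indeg[4]->0 | ready=[4] | order so far=[1, 5, 0, 3, 2]
  pop 4: no out-edges | ready=[] | order so far=[1, 5, 0, 3, 2, 4]
New canonical toposort: [1, 5, 0, 3, 2, 4]
Compare positions:
  Node 0: index 2 -> 2 (same)
  Node 1: index 0 -> 0 (same)
  Node 2: index 4 -> 4 (same)
  Node 3: index 3 -> 3 (same)
  Node 4: index 5 -> 5 (same)
  Node 5: index 1 -> 1 (same)
Nodes that changed position: none

Answer: none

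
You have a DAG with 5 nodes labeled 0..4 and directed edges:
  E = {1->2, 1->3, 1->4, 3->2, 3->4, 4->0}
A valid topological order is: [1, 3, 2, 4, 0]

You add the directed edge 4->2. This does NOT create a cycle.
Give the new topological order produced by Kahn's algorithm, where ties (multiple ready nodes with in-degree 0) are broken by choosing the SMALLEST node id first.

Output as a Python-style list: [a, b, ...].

Old toposort: [1, 3, 2, 4, 0]
Added edge: 4->2
Position of 4 (3) > position of 2 (2). Must reorder: 4 must now come before 2.
Run Kahn's algorithm (break ties by smallest node id):
  initial in-degrees: [1, 0, 3, 1, 2]
  ready (indeg=0): [1]
  pop 1: indeg[2]->2; indeg[3]->0; indeg[4]->1 | ready=[3] | order so far=[1]
  pop 3: indeg[2]->1; indeg[4]->0 | ready=[4] | order so far=[1, 3]
  pop 4: indeg[0]->0; indeg[2]->0 | ready=[0, 2] | order so far=[1, 3, 4]
  pop 0: no out-edges | ready=[2] | order so far=[1, 3, 4, 0]
  pop 2: no out-edges | ready=[] | order so far=[1, 3, 4, 0, 2]
  Result: [1, 3, 4, 0, 2]

Answer: [1, 3, 4, 0, 2]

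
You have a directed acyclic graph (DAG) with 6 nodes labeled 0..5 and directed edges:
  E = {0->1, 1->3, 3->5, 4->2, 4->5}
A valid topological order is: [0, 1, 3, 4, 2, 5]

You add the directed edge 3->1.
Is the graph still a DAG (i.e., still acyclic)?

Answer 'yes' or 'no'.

Given toposort: [0, 1, 3, 4, 2, 5]
Position of 3: index 2; position of 1: index 1
New edge 3->1: backward (u after v in old order)
Backward edge: old toposort is now invalid. Check if this creates a cycle.
Does 1 already reach 3? Reachable from 1: [1, 3, 5]. YES -> cycle!
Still a DAG? no

Answer: no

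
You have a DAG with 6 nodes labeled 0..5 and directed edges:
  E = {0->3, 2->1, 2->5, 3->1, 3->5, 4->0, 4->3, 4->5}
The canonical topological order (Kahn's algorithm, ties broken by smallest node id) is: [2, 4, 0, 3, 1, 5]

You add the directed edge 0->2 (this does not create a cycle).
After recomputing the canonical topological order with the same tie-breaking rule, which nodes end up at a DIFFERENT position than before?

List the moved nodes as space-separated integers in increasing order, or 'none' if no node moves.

Old toposort: [2, 4, 0, 3, 1, 5]
Added edge 0->2
Recompute Kahn (smallest-id tiebreak):
  initial in-degrees: [1, 2, 1, 2, 0, 3]
  ready (indeg=0): [4]
  pop 4: indeg[0]->0; indeg[3]->1; indeg[5]->2 | ready=[0] | order so far=[4]
  pop 0: indeg[2]->0; indeg[3]->0 | ready=[2, 3] | order so far=[4, 0]
  pop 2: indeg[1]->1; indeg[5]->1 | ready=[3] | order so far=[4, 0, 2]
  pop 3: indeg[1]->0; indeg[5]->0 | ready=[1, 5] | order so far=[4, 0, 2, 3]
  pop 1: no out-edges | ready=[5] | order so far=[4, 0, 2, 3, 1]
  pop 5: no out-edges | ready=[] | order so far=[4, 0, 2, 3, 1, 5]
New canonical toposort: [4, 0, 2, 3, 1, 5]
Compare positions:
  Node 0: index 2 -> 1 (moved)
  Node 1: index 4 -> 4 (same)
  Node 2: index 0 -> 2 (moved)
  Node 3: index 3 -> 3 (same)
  Node 4: index 1 -> 0 (moved)
  Node 5: index 5 -> 5 (same)
Nodes that changed position: 0 2 4

Answer: 0 2 4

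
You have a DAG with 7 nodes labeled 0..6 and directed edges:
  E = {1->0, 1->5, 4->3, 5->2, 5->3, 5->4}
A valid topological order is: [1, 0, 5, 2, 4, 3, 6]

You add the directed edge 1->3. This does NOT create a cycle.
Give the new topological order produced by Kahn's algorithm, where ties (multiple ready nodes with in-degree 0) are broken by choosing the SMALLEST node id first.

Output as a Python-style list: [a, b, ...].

Old toposort: [1, 0, 5, 2, 4, 3, 6]
Added edge: 1->3
Position of 1 (0) < position of 3 (5). Old order still valid.
Run Kahn's algorithm (break ties by smallest node id):
  initial in-degrees: [1, 0, 1, 3, 1, 1, 0]
  ready (indeg=0): [1, 6]
  pop 1: indeg[0]->0; indeg[3]->2; indeg[5]->0 | ready=[0, 5, 6] | order so far=[1]
  pop 0: no out-edges | ready=[5, 6] | order so far=[1, 0]
  pop 5: indeg[2]->0; indeg[3]->1; indeg[4]->0 | ready=[2, 4, 6] | order so far=[1, 0, 5]
  pop 2: no out-edges | ready=[4, 6] | order so far=[1, 0, 5, 2]
  pop 4: indeg[3]->0 | ready=[3, 6] | order so far=[1, 0, 5, 2, 4]
  pop 3: no out-edges | ready=[6] | order so far=[1, 0, 5, 2, 4, 3]
  pop 6: no out-edges | ready=[] | order so far=[1, 0, 5, 2, 4, 3, 6]
  Result: [1, 0, 5, 2, 4, 3, 6]

Answer: [1, 0, 5, 2, 4, 3, 6]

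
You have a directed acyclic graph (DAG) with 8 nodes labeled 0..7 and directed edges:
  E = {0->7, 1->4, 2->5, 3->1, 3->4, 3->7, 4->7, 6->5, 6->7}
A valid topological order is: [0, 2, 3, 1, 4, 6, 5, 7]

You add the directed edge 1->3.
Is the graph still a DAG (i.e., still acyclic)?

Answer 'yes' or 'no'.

Answer: no

Derivation:
Given toposort: [0, 2, 3, 1, 4, 6, 5, 7]
Position of 1: index 3; position of 3: index 2
New edge 1->3: backward (u after v in old order)
Backward edge: old toposort is now invalid. Check if this creates a cycle.
Does 3 already reach 1? Reachable from 3: [1, 3, 4, 7]. YES -> cycle!
Still a DAG? no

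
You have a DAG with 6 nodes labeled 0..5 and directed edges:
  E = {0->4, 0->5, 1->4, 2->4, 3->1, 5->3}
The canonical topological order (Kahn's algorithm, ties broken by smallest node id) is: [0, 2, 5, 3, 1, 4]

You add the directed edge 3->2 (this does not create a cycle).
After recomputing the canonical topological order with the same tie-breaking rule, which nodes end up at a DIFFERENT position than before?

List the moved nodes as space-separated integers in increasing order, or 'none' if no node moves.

Answer: 1 2 3 5

Derivation:
Old toposort: [0, 2, 5, 3, 1, 4]
Added edge 3->2
Recompute Kahn (smallest-id tiebreak):
  initial in-degrees: [0, 1, 1, 1, 3, 1]
  ready (indeg=0): [0]
  pop 0: indeg[4]->2; indeg[5]->0 | ready=[5] | order so far=[0]
  pop 5: indeg[3]->0 | ready=[3] | order so far=[0, 5]
  pop 3: indeg[1]->0; indeg[2]->0 | ready=[1, 2] | order so far=[0, 5, 3]
  pop 1: indeg[4]->1 | ready=[2] | order so far=[0, 5, 3, 1]
  pop 2: indeg[4]->0 | ready=[4] | order so far=[0, 5, 3, 1, 2]
  pop 4: no out-edges | ready=[] | order so far=[0, 5, 3, 1, 2, 4]
New canonical toposort: [0, 5, 3, 1, 2, 4]
Compare positions:
  Node 0: index 0 -> 0 (same)
  Node 1: index 4 -> 3 (moved)
  Node 2: index 1 -> 4 (moved)
  Node 3: index 3 -> 2 (moved)
  Node 4: index 5 -> 5 (same)
  Node 5: index 2 -> 1 (moved)
Nodes that changed position: 1 2 3 5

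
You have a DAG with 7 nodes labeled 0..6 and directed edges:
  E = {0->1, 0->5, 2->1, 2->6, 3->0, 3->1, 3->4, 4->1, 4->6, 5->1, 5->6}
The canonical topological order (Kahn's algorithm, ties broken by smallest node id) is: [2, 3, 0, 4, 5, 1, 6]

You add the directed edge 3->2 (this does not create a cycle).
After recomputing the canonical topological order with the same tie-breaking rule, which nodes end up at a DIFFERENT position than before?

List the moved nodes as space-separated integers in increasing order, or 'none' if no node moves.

Answer: 0 2 3

Derivation:
Old toposort: [2, 3, 0, 4, 5, 1, 6]
Added edge 3->2
Recompute Kahn (smallest-id tiebreak):
  initial in-degrees: [1, 5, 1, 0, 1, 1, 3]
  ready (indeg=0): [3]
  pop 3: indeg[0]->0; indeg[1]->4; indeg[2]->0; indeg[4]->0 | ready=[0, 2, 4] | order so far=[3]
  pop 0: indeg[1]->3; indeg[5]->0 | ready=[2, 4, 5] | order so far=[3, 0]
  pop 2: indeg[1]->2; indeg[6]->2 | ready=[4, 5] | order so far=[3, 0, 2]
  pop 4: indeg[1]->1; indeg[6]->1 | ready=[5] | order so far=[3, 0, 2, 4]
  pop 5: indeg[1]->0; indeg[6]->0 | ready=[1, 6] | order so far=[3, 0, 2, 4, 5]
  pop 1: no out-edges | ready=[6] | order so far=[3, 0, 2, 4, 5, 1]
  pop 6: no out-edges | ready=[] | order so far=[3, 0, 2, 4, 5, 1, 6]
New canonical toposort: [3, 0, 2, 4, 5, 1, 6]
Compare positions:
  Node 0: index 2 -> 1 (moved)
  Node 1: index 5 -> 5 (same)
  Node 2: index 0 -> 2 (moved)
  Node 3: index 1 -> 0 (moved)
  Node 4: index 3 -> 3 (same)
  Node 5: index 4 -> 4 (same)
  Node 6: index 6 -> 6 (same)
Nodes that changed position: 0 2 3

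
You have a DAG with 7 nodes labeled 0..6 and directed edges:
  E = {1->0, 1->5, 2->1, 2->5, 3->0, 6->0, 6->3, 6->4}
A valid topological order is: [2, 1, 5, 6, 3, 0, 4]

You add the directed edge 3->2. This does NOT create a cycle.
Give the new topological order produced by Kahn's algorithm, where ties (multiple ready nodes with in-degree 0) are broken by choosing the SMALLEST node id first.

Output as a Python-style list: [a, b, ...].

Old toposort: [2, 1, 5, 6, 3, 0, 4]
Added edge: 3->2
Position of 3 (4) > position of 2 (0). Must reorder: 3 must now come before 2.
Run Kahn's algorithm (break ties by smallest node id):
  initial in-degrees: [3, 1, 1, 1, 1, 2, 0]
  ready (indeg=0): [6]
  pop 6: indeg[0]->2; indeg[3]->0; indeg[4]->0 | ready=[3, 4] | order so far=[6]
  pop 3: indeg[0]->1; indeg[2]->0 | ready=[2, 4] | order so far=[6, 3]
  pop 2: indeg[1]->0; indeg[5]->1 | ready=[1, 4] | order so far=[6, 3, 2]
  pop 1: indeg[0]->0; indeg[5]->0 | ready=[0, 4, 5] | order so far=[6, 3, 2, 1]
  pop 0: no out-edges | ready=[4, 5] | order so far=[6, 3, 2, 1, 0]
  pop 4: no out-edges | ready=[5] | order so far=[6, 3, 2, 1, 0, 4]
  pop 5: no out-edges | ready=[] | order so far=[6, 3, 2, 1, 0, 4, 5]
  Result: [6, 3, 2, 1, 0, 4, 5]

Answer: [6, 3, 2, 1, 0, 4, 5]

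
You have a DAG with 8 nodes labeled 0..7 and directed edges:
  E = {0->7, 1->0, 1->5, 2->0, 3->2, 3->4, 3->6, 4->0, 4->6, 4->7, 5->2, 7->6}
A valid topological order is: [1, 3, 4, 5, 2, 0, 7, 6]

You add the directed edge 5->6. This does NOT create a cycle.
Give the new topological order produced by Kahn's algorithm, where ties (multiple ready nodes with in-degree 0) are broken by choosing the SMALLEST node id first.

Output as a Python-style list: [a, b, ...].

Old toposort: [1, 3, 4, 5, 2, 0, 7, 6]
Added edge: 5->6
Position of 5 (3) < position of 6 (7). Old order still valid.
Run Kahn's algorithm (break ties by smallest node id):
  initial in-degrees: [3, 0, 2, 0, 1, 1, 4, 2]
  ready (indeg=0): [1, 3]
  pop 1: indeg[0]->2; indeg[5]->0 | ready=[3, 5] | order so far=[1]
  pop 3: indeg[2]->1; indeg[4]->0; indeg[6]->3 | ready=[4, 5] | order so far=[1, 3]
  pop 4: indeg[0]->1; indeg[6]->2; indeg[7]->1 | ready=[5] | order so far=[1, 3, 4]
  pop 5: indeg[2]->0; indeg[6]->1 | ready=[2] | order so far=[1, 3, 4, 5]
  pop 2: indeg[0]->0 | ready=[0] | order so far=[1, 3, 4, 5, 2]
  pop 0: indeg[7]->0 | ready=[7] | order so far=[1, 3, 4, 5, 2, 0]
  pop 7: indeg[6]->0 | ready=[6] | order so far=[1, 3, 4, 5, 2, 0, 7]
  pop 6: no out-edges | ready=[] | order so far=[1, 3, 4, 5, 2, 0, 7, 6]
  Result: [1, 3, 4, 5, 2, 0, 7, 6]

Answer: [1, 3, 4, 5, 2, 0, 7, 6]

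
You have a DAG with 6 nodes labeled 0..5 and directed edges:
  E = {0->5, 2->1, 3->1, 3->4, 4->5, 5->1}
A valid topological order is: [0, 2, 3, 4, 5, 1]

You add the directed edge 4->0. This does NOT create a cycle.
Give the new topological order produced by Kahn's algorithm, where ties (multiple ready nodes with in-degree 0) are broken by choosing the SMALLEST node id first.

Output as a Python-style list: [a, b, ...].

Answer: [2, 3, 4, 0, 5, 1]

Derivation:
Old toposort: [0, 2, 3, 4, 5, 1]
Added edge: 4->0
Position of 4 (3) > position of 0 (0). Must reorder: 4 must now come before 0.
Run Kahn's algorithm (break ties by smallest node id):
  initial in-degrees: [1, 3, 0, 0, 1, 2]
  ready (indeg=0): [2, 3]
  pop 2: indeg[1]->2 | ready=[3] | order so far=[2]
  pop 3: indeg[1]->1; indeg[4]->0 | ready=[4] | order so far=[2, 3]
  pop 4: indeg[0]->0; indeg[5]->1 | ready=[0] | order so far=[2, 3, 4]
  pop 0: indeg[5]->0 | ready=[5] | order so far=[2, 3, 4, 0]
  pop 5: indeg[1]->0 | ready=[1] | order so far=[2, 3, 4, 0, 5]
  pop 1: no out-edges | ready=[] | order so far=[2, 3, 4, 0, 5, 1]
  Result: [2, 3, 4, 0, 5, 1]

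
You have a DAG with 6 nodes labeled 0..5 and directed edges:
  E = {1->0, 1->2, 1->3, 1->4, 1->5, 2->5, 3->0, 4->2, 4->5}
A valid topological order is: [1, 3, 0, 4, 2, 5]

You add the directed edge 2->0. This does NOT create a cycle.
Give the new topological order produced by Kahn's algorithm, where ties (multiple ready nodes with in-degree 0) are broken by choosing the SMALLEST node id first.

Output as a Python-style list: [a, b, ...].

Old toposort: [1, 3, 0, 4, 2, 5]
Added edge: 2->0
Position of 2 (4) > position of 0 (2). Must reorder: 2 must now come before 0.
Run Kahn's algorithm (break ties by smallest node id):
  initial in-degrees: [3, 0, 2, 1, 1, 3]
  ready (indeg=0): [1]
  pop 1: indeg[0]->2; indeg[2]->1; indeg[3]->0; indeg[4]->0; indeg[5]->2 | ready=[3, 4] | order so far=[1]
  pop 3: indeg[0]->1 | ready=[4] | order so far=[1, 3]
  pop 4: indeg[2]->0; indeg[5]->1 | ready=[2] | order so far=[1, 3, 4]
  pop 2: indeg[0]->0; indeg[5]->0 | ready=[0, 5] | order so far=[1, 3, 4, 2]
  pop 0: no out-edges | ready=[5] | order so far=[1, 3, 4, 2, 0]
  pop 5: no out-edges | ready=[] | order so far=[1, 3, 4, 2, 0, 5]
  Result: [1, 3, 4, 2, 0, 5]

Answer: [1, 3, 4, 2, 0, 5]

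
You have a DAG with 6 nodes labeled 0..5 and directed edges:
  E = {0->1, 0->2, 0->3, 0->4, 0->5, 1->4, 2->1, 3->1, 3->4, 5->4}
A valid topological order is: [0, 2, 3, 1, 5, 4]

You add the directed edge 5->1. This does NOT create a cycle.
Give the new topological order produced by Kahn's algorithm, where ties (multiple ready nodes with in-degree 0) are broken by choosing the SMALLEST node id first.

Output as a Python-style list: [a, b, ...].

Answer: [0, 2, 3, 5, 1, 4]

Derivation:
Old toposort: [0, 2, 3, 1, 5, 4]
Added edge: 5->1
Position of 5 (4) > position of 1 (3). Must reorder: 5 must now come before 1.
Run Kahn's algorithm (break ties by smallest node id):
  initial in-degrees: [0, 4, 1, 1, 4, 1]
  ready (indeg=0): [0]
  pop 0: indeg[1]->3; indeg[2]->0; indeg[3]->0; indeg[4]->3; indeg[5]->0 | ready=[2, 3, 5] | order so far=[0]
  pop 2: indeg[1]->2 | ready=[3, 5] | order so far=[0, 2]
  pop 3: indeg[1]->1; indeg[4]->2 | ready=[5] | order so far=[0, 2, 3]
  pop 5: indeg[1]->0; indeg[4]->1 | ready=[1] | order so far=[0, 2, 3, 5]
  pop 1: indeg[4]->0 | ready=[4] | order so far=[0, 2, 3, 5, 1]
  pop 4: no out-edges | ready=[] | order so far=[0, 2, 3, 5, 1, 4]
  Result: [0, 2, 3, 5, 1, 4]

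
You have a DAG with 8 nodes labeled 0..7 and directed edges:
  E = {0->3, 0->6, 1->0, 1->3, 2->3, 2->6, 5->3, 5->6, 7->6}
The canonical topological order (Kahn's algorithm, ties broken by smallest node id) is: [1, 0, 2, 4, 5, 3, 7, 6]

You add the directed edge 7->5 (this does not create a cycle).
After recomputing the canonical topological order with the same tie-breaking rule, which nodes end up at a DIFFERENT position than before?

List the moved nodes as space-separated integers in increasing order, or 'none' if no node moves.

Old toposort: [1, 0, 2, 4, 5, 3, 7, 6]
Added edge 7->5
Recompute Kahn (smallest-id tiebreak):
  initial in-degrees: [1, 0, 0, 4, 0, 1, 4, 0]
  ready (indeg=0): [1, 2, 4, 7]
  pop 1: indeg[0]->0; indeg[3]->3 | ready=[0, 2, 4, 7] | order so far=[1]
  pop 0: indeg[3]->2; indeg[6]->3 | ready=[2, 4, 7] | order so far=[1, 0]
  pop 2: indeg[3]->1; indeg[6]->2 | ready=[4, 7] | order so far=[1, 0, 2]
  pop 4: no out-edges | ready=[7] | order so far=[1, 0, 2, 4]
  pop 7: indeg[5]->0; indeg[6]->1 | ready=[5] | order so far=[1, 0, 2, 4, 7]
  pop 5: indeg[3]->0; indeg[6]->0 | ready=[3, 6] | order so far=[1, 0, 2, 4, 7, 5]
  pop 3: no out-edges | ready=[6] | order so far=[1, 0, 2, 4, 7, 5, 3]
  pop 6: no out-edges | ready=[] | order so far=[1, 0, 2, 4, 7, 5, 3, 6]
New canonical toposort: [1, 0, 2, 4, 7, 5, 3, 6]
Compare positions:
  Node 0: index 1 -> 1 (same)
  Node 1: index 0 -> 0 (same)
  Node 2: index 2 -> 2 (same)
  Node 3: index 5 -> 6 (moved)
  Node 4: index 3 -> 3 (same)
  Node 5: index 4 -> 5 (moved)
  Node 6: index 7 -> 7 (same)
  Node 7: index 6 -> 4 (moved)
Nodes that changed position: 3 5 7

Answer: 3 5 7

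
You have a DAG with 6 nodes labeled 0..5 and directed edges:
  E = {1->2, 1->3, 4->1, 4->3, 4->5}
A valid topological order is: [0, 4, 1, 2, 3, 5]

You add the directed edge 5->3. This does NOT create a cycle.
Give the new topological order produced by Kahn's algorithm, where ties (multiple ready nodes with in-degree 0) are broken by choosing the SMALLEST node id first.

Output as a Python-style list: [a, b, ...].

Old toposort: [0, 4, 1, 2, 3, 5]
Added edge: 5->3
Position of 5 (5) > position of 3 (4). Must reorder: 5 must now come before 3.
Run Kahn's algorithm (break ties by smallest node id):
  initial in-degrees: [0, 1, 1, 3, 0, 1]
  ready (indeg=0): [0, 4]
  pop 0: no out-edges | ready=[4] | order so far=[0]
  pop 4: indeg[1]->0; indeg[3]->2; indeg[5]->0 | ready=[1, 5] | order so far=[0, 4]
  pop 1: indeg[2]->0; indeg[3]->1 | ready=[2, 5] | order so far=[0, 4, 1]
  pop 2: no out-edges | ready=[5] | order so far=[0, 4, 1, 2]
  pop 5: indeg[3]->0 | ready=[3] | order so far=[0, 4, 1, 2, 5]
  pop 3: no out-edges | ready=[] | order so far=[0, 4, 1, 2, 5, 3]
  Result: [0, 4, 1, 2, 5, 3]

Answer: [0, 4, 1, 2, 5, 3]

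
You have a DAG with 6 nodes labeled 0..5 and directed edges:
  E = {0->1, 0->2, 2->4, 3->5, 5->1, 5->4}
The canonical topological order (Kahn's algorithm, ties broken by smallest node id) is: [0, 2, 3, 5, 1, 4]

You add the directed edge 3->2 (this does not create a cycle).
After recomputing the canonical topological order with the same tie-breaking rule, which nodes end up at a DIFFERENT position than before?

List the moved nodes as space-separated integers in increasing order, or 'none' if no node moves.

Old toposort: [0, 2, 3, 5, 1, 4]
Added edge 3->2
Recompute Kahn (smallest-id tiebreak):
  initial in-degrees: [0, 2, 2, 0, 2, 1]
  ready (indeg=0): [0, 3]
  pop 0: indeg[1]->1; indeg[2]->1 | ready=[3] | order so far=[0]
  pop 3: indeg[2]->0; indeg[5]->0 | ready=[2, 5] | order so far=[0, 3]
  pop 2: indeg[4]->1 | ready=[5] | order so far=[0, 3, 2]
  pop 5: indeg[1]->0; indeg[4]->0 | ready=[1, 4] | order so far=[0, 3, 2, 5]
  pop 1: no out-edges | ready=[4] | order so far=[0, 3, 2, 5, 1]
  pop 4: no out-edges | ready=[] | order so far=[0, 3, 2, 5, 1, 4]
New canonical toposort: [0, 3, 2, 5, 1, 4]
Compare positions:
  Node 0: index 0 -> 0 (same)
  Node 1: index 4 -> 4 (same)
  Node 2: index 1 -> 2 (moved)
  Node 3: index 2 -> 1 (moved)
  Node 4: index 5 -> 5 (same)
  Node 5: index 3 -> 3 (same)
Nodes that changed position: 2 3

Answer: 2 3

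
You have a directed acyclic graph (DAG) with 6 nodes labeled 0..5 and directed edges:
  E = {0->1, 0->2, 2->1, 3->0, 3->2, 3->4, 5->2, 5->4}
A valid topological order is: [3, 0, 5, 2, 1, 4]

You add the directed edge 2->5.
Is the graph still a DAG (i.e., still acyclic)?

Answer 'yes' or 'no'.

Given toposort: [3, 0, 5, 2, 1, 4]
Position of 2: index 3; position of 5: index 2
New edge 2->5: backward (u after v in old order)
Backward edge: old toposort is now invalid. Check if this creates a cycle.
Does 5 already reach 2? Reachable from 5: [1, 2, 4, 5]. YES -> cycle!
Still a DAG? no

Answer: no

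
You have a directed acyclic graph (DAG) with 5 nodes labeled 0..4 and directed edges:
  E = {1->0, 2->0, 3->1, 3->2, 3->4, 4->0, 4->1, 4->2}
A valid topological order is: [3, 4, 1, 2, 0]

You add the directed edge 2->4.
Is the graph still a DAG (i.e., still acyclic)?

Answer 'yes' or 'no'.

Answer: no

Derivation:
Given toposort: [3, 4, 1, 2, 0]
Position of 2: index 3; position of 4: index 1
New edge 2->4: backward (u after v in old order)
Backward edge: old toposort is now invalid. Check if this creates a cycle.
Does 4 already reach 2? Reachable from 4: [0, 1, 2, 4]. YES -> cycle!
Still a DAG? no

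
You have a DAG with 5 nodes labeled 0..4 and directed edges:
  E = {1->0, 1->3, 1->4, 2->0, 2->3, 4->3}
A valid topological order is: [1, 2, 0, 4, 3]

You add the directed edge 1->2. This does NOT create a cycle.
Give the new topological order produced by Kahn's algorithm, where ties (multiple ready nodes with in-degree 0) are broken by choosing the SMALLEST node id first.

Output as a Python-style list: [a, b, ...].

Old toposort: [1, 2, 0, 4, 3]
Added edge: 1->2
Position of 1 (0) < position of 2 (1). Old order still valid.
Run Kahn's algorithm (break ties by smallest node id):
  initial in-degrees: [2, 0, 1, 3, 1]
  ready (indeg=0): [1]
  pop 1: indeg[0]->1; indeg[2]->0; indeg[3]->2; indeg[4]->0 | ready=[2, 4] | order so far=[1]
  pop 2: indeg[0]->0; indeg[3]->1 | ready=[0, 4] | order so far=[1, 2]
  pop 0: no out-edges | ready=[4] | order so far=[1, 2, 0]
  pop 4: indeg[3]->0 | ready=[3] | order so far=[1, 2, 0, 4]
  pop 3: no out-edges | ready=[] | order so far=[1, 2, 0, 4, 3]
  Result: [1, 2, 0, 4, 3]

Answer: [1, 2, 0, 4, 3]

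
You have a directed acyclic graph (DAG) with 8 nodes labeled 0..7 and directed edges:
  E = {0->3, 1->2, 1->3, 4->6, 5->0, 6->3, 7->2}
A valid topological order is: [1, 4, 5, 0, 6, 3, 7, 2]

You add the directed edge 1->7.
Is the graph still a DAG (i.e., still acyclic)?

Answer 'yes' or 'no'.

Answer: yes

Derivation:
Given toposort: [1, 4, 5, 0, 6, 3, 7, 2]
Position of 1: index 0; position of 7: index 6
New edge 1->7: forward
Forward edge: respects the existing order. Still a DAG, same toposort still valid.
Still a DAG? yes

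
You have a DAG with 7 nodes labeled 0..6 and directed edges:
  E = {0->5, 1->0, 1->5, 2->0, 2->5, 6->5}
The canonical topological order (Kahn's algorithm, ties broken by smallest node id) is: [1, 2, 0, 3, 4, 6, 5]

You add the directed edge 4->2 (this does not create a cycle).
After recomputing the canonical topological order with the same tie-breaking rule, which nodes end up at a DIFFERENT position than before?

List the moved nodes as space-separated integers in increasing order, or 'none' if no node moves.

Answer: 0 2 3 4

Derivation:
Old toposort: [1, 2, 0, 3, 4, 6, 5]
Added edge 4->2
Recompute Kahn (smallest-id tiebreak):
  initial in-degrees: [2, 0, 1, 0, 0, 4, 0]
  ready (indeg=0): [1, 3, 4, 6]
  pop 1: indeg[0]->1; indeg[5]->3 | ready=[3, 4, 6] | order so far=[1]
  pop 3: no out-edges | ready=[4, 6] | order so far=[1, 3]
  pop 4: indeg[2]->0 | ready=[2, 6] | order so far=[1, 3, 4]
  pop 2: indeg[0]->0; indeg[5]->2 | ready=[0, 6] | order so far=[1, 3, 4, 2]
  pop 0: indeg[5]->1 | ready=[6] | order so far=[1, 3, 4, 2, 0]
  pop 6: indeg[5]->0 | ready=[5] | order so far=[1, 3, 4, 2, 0, 6]
  pop 5: no out-edges | ready=[] | order so far=[1, 3, 4, 2, 0, 6, 5]
New canonical toposort: [1, 3, 4, 2, 0, 6, 5]
Compare positions:
  Node 0: index 2 -> 4 (moved)
  Node 1: index 0 -> 0 (same)
  Node 2: index 1 -> 3 (moved)
  Node 3: index 3 -> 1 (moved)
  Node 4: index 4 -> 2 (moved)
  Node 5: index 6 -> 6 (same)
  Node 6: index 5 -> 5 (same)
Nodes that changed position: 0 2 3 4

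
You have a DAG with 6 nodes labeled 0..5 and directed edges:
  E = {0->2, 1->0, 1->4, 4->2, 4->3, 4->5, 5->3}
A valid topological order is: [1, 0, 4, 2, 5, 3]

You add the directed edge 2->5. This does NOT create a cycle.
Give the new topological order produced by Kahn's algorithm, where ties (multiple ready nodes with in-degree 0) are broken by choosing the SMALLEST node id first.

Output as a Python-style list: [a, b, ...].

Answer: [1, 0, 4, 2, 5, 3]

Derivation:
Old toposort: [1, 0, 4, 2, 5, 3]
Added edge: 2->5
Position of 2 (3) < position of 5 (4). Old order still valid.
Run Kahn's algorithm (break ties by smallest node id):
  initial in-degrees: [1, 0, 2, 2, 1, 2]
  ready (indeg=0): [1]
  pop 1: indeg[0]->0; indeg[4]->0 | ready=[0, 4] | order so far=[1]
  pop 0: indeg[2]->1 | ready=[4] | order so far=[1, 0]
  pop 4: indeg[2]->0; indeg[3]->1; indeg[5]->1 | ready=[2] | order so far=[1, 0, 4]
  pop 2: indeg[5]->0 | ready=[5] | order so far=[1, 0, 4, 2]
  pop 5: indeg[3]->0 | ready=[3] | order so far=[1, 0, 4, 2, 5]
  pop 3: no out-edges | ready=[] | order so far=[1, 0, 4, 2, 5, 3]
  Result: [1, 0, 4, 2, 5, 3]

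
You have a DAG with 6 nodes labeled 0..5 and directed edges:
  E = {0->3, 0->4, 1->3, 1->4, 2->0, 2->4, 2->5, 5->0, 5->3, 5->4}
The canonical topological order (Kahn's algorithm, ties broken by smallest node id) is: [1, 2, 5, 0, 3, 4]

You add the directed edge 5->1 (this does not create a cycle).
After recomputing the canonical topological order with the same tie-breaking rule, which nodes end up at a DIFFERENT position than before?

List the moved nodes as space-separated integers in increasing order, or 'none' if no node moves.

Answer: 0 1 2 5

Derivation:
Old toposort: [1, 2, 5, 0, 3, 4]
Added edge 5->1
Recompute Kahn (smallest-id tiebreak):
  initial in-degrees: [2, 1, 0, 3, 4, 1]
  ready (indeg=0): [2]
  pop 2: indeg[0]->1; indeg[4]->3; indeg[5]->0 | ready=[5] | order so far=[2]
  pop 5: indeg[0]->0; indeg[1]->0; indeg[3]->2; indeg[4]->2 | ready=[0, 1] | order so far=[2, 5]
  pop 0: indeg[3]->1; indeg[4]->1 | ready=[1] | order so far=[2, 5, 0]
  pop 1: indeg[3]->0; indeg[4]->0 | ready=[3, 4] | order so far=[2, 5, 0, 1]
  pop 3: no out-edges | ready=[4] | order so far=[2, 5, 0, 1, 3]
  pop 4: no out-edges | ready=[] | order so far=[2, 5, 0, 1, 3, 4]
New canonical toposort: [2, 5, 0, 1, 3, 4]
Compare positions:
  Node 0: index 3 -> 2 (moved)
  Node 1: index 0 -> 3 (moved)
  Node 2: index 1 -> 0 (moved)
  Node 3: index 4 -> 4 (same)
  Node 4: index 5 -> 5 (same)
  Node 5: index 2 -> 1 (moved)
Nodes that changed position: 0 1 2 5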